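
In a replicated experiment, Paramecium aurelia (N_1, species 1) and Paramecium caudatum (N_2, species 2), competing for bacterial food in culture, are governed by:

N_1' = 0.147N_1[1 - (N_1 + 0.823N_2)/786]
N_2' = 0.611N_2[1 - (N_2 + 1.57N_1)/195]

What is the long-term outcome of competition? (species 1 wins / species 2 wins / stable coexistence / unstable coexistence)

Compare the nullcline intercepts: K1/α12 = 786/0.823 = 955 > K2 = 195; K2/α21 = 195/1.57 = 124 < K1 = 786.
Since the inequalities point opposite ways, species 1 can invade but species 2 cannot.

species 1 excludes species 2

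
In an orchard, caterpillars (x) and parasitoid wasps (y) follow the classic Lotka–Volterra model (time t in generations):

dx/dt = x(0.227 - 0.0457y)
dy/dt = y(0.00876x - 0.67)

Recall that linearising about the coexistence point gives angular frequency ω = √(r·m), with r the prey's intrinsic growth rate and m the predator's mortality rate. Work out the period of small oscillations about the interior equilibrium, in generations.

T ≈ 16.1 generations

Here r = 0.227 and m = 0.67, so r·m = 0.152.
ω = √0.152 = 0.39 per generation, hence T = 2π/ω ≈ 16.1 generations.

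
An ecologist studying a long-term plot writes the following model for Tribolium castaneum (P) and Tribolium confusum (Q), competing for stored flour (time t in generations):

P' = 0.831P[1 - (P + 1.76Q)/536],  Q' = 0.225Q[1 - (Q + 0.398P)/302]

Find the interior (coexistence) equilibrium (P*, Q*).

Setting both brackets to zero gives the nullclines P + 1.76Q = 536 and 0.398P + Q = 302.
Substituting Q = 302 - 0.398P into the first: P(1 - 1.76·0.398) = 536 - 1.76·302.
So P* = 4.48/0.3 = 15, and then Q* = 302 - 0.398·15 = 296.

P* ≈ 15, Q* ≈ 296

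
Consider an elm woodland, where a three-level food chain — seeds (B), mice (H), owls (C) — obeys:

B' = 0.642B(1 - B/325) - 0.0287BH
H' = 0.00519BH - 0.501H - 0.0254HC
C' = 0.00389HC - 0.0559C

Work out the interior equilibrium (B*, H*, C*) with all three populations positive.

B* ≈ 116, H* ≈ 14.4, C* ≈ 4.02

From dC/dt = 0: 0.00389H* = 0.0559, so H* = 14.4.
From dB/dt = 0: 0.642(1 - B*/325) = 0.0287·14.4, giving B* = 325·(1 - 0.642) = 116.
From dH/dt = 0: 0.00519·116 - 0.501 = 0.0254C*, so C* = 0.102/0.0254 = 4.02.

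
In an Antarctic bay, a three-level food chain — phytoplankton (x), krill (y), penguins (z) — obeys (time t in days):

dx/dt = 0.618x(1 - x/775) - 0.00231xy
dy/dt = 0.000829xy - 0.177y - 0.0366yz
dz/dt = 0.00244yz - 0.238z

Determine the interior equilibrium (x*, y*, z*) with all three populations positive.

x* ≈ 492, y* ≈ 97.5, z* ≈ 6.32

From dz/dt = 0: 0.00244y* = 0.238, so y* = 97.5.
From dx/dt = 0: 0.618(1 - x*/775) = 0.00231·97.5, giving x* = 775·(1 - 0.365) = 492.
From dy/dt = 0: 0.000829·492 - 0.177 = 0.0366z*, so z* = 0.231/0.0366 = 6.32.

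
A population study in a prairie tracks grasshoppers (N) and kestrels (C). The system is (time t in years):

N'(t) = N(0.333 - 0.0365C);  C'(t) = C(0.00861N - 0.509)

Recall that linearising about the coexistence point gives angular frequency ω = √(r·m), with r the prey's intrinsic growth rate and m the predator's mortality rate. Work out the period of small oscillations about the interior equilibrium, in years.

Here r = 0.333 and m = 0.509, so r·m = 0.169.
ω = √0.169 = 0.412 per year, hence T = 2π/ω ≈ 15.3 years.

T ≈ 15.3 years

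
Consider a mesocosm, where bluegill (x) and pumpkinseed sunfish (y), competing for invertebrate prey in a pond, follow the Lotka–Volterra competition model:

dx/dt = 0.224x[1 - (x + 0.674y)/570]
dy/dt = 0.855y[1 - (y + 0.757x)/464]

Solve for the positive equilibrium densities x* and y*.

Setting both brackets to zero gives the nullclines x + 0.674y = 570 and 0.757x + y = 464.
Substituting y = 464 - 0.757x into the first: x(1 - 0.674·0.757) = 570 - 0.674·464.
So x* = 257/0.49 = 525, and then y* = 464 - 0.757·525 = 66.4.

x* ≈ 525, y* ≈ 66.4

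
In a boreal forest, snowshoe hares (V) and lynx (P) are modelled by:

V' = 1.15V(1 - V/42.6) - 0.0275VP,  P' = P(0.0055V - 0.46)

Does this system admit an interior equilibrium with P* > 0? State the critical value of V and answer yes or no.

Threshold V = 83.6; K < 83.6, so no, the predator goes extinct.

The predator equation gives dP/dt > 0 only when V > 0.46/0.0055 = 83.6.
Without the predator, V → K = 42.6. Since 42.6 < 83.6, the predator cannot invade.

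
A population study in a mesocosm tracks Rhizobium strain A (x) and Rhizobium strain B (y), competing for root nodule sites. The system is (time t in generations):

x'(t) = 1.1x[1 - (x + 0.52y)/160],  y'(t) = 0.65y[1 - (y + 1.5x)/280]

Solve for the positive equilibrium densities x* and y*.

Setting both brackets to zero gives the nullclines x + 0.52y = 160 and 1.5x + y = 280.
Substituting y = 280 - 1.5x into the first: x(1 - 0.52·1.5) = 160 - 0.52·280.
So x* = 14.4/0.22 = 65.5, and then y* = 280 - 1.5·65.5 = 182.

x* ≈ 65.5, y* ≈ 182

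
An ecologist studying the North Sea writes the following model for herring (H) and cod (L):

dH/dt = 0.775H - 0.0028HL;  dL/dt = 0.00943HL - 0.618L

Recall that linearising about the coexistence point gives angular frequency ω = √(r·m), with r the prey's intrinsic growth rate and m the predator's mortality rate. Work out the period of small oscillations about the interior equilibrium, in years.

T ≈ 9.08 years

Here r = 0.775 and m = 0.618, so r·m = 0.479.
ω = √0.479 = 0.692 per year, hence T = 2π/ω ≈ 9.08 years.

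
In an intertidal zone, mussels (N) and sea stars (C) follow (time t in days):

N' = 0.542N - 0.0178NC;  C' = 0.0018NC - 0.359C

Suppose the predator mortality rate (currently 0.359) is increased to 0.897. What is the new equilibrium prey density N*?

At the interior fixed point, setting dC/dt = 0 with C > 0 fixes N* = (predator death rate)/(NC coefficient) — independent of the other coefficients.
With the change, N* = 0.897/0.0018 = 498; it rises from 199.

N* ≈ 498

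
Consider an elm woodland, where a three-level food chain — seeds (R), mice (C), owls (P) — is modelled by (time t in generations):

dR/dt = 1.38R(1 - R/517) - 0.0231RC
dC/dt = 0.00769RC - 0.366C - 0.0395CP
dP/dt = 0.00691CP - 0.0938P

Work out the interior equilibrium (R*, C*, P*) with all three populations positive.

From dP/dt = 0: 0.00691C* = 0.0938, so C* = 13.6.
From dR/dt = 0: 1.38(1 - R*/517) = 0.0231·13.6, giving R* = 517·(1 - 0.227) = 400.
From dC/dt = 0: 0.00769·400 - 0.366 = 0.0395P*, so P* = 2.71/0.0395 = 68.5.

R* ≈ 400, C* ≈ 13.6, P* ≈ 68.5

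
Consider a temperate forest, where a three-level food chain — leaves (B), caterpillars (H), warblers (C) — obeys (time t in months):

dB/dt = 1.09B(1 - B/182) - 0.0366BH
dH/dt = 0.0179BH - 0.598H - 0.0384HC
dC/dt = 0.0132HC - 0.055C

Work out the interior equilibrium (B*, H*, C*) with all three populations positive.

From dC/dt = 0: 0.0132H* = 0.055, so H* = 4.17.
From dB/dt = 0: 1.09(1 - B*/182) = 0.0366·4.17, giving B* = 182·(1 - 0.14) = 157.
From dH/dt = 0: 0.0179·157 - 0.598 = 0.0384C*, so C* = 2.2/0.0384 = 57.4.

B* ≈ 157, H* ≈ 4.17, C* ≈ 57.4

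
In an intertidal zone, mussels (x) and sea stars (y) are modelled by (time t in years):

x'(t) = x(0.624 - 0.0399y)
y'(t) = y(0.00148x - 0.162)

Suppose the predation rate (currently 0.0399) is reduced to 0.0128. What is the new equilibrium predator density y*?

y* ≈ 48.8

At the interior fixed point, setting dx/dt = 0 with x > 0 fixes y* = (prey growth rate)/(xy coefficient) — independent of the other coefficients.
With the change, y* = 0.624/0.0128 = 48.8; it rises from 15.6.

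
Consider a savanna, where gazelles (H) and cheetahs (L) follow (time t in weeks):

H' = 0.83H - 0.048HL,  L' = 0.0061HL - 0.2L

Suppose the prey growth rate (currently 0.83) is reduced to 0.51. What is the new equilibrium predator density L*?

L* ≈ 10.6

At the interior fixed point, setting dH/dt = 0 with H > 0 fixes L* = (prey growth rate)/(HL coefficient) — independent of the other coefficients.
With the change, L* = 0.51/0.048 = 10.6; it falls from 17.3.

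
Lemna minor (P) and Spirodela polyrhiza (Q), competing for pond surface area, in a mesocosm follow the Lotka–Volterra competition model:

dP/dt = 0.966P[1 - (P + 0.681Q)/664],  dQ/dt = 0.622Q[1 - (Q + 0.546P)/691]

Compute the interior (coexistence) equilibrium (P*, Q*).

Setting both brackets to zero gives the nullclines P + 0.681Q = 664 and 0.546P + Q = 691.
Substituting Q = 691 - 0.546P into the first: P(1 - 0.681·0.546) = 664 - 0.681·691.
So P* = 193/0.628 = 308, and then Q* = 691 - 0.546·308 = 523.

P* ≈ 308, Q* ≈ 523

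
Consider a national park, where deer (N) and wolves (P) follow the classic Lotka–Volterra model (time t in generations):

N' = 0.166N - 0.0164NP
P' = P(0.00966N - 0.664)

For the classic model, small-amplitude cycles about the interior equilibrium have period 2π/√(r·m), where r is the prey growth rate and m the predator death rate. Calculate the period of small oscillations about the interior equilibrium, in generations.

T ≈ 18.9 generations

Here r = 0.166 and m = 0.664, so r·m = 0.11.
ω = √0.11 = 0.332 per generation, hence T = 2π/ω ≈ 18.9 generations.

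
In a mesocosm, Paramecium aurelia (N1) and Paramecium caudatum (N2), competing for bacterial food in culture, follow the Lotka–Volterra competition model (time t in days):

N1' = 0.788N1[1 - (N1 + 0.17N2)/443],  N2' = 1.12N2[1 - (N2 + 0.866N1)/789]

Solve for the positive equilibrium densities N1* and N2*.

Setting both brackets to zero gives the nullclines N1 + 0.17N2 = 443 and 0.866N1 + N2 = 789.
Substituting N2 = 789 - 0.866N1 into the first: N1(1 - 0.17·0.866) = 443 - 0.17·789.
So N1* = 309/0.853 = 362, and then N2* = 789 - 0.866·362 = 475.

N1* ≈ 362, N2* ≈ 475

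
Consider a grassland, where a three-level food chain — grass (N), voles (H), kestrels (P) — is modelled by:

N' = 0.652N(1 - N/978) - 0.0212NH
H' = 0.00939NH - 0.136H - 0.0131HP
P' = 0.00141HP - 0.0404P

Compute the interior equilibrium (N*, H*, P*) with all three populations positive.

From dP/dt = 0: 0.00141H* = 0.0404, so H* = 28.7.
From dN/dt = 0: 0.652(1 - N*/978) = 0.0212·28.7, giving N* = 978·(1 - 0.932) = 66.9.
From dH/dt = 0: 0.00939·66.9 - 0.136 = 0.0131P*, so P* = 0.492/0.0131 = 37.5.

N* ≈ 66.9, H* ≈ 28.7, P* ≈ 37.5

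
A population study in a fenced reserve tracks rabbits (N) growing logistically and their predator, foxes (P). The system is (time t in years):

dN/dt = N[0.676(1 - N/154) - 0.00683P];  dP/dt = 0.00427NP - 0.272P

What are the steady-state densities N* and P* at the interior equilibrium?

N* ≈ 63.7, P* ≈ 58

From dP/dt = 0 with P > 0: 0.00427N* = 0.272, so N* = 63.7.
Substitute into dN/dt = 0: 0.676(1 - 63.7/154) = 0.00683P*.
The bracket is 0.586, giving P* = 0.396/0.00683 = 58.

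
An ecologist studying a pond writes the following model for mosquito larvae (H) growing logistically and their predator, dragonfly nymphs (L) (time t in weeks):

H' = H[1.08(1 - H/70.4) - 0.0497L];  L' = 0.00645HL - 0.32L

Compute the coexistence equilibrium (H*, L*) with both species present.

From dL/dt = 0 with L > 0: 0.00645H* = 0.32, so H* = 49.6.
Substitute into dH/dt = 0: 1.08(1 - 49.6/70.4) = 0.0497L*.
The bracket is 0.295, giving L* = 0.319/0.0497 = 6.42.

H* ≈ 49.6, L* ≈ 6.42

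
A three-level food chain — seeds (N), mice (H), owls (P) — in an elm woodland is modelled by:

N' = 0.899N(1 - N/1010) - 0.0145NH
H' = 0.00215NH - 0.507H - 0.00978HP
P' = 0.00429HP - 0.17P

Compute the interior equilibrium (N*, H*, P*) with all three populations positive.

N* ≈ 364, H* ≈ 39.6, P* ≈ 28.3

From dP/dt = 0: 0.00429H* = 0.17, so H* = 39.6.
From dN/dt = 0: 0.899(1 - N*/1010) = 0.0145·39.6, giving N* = 1010·(1 - 0.639) = 364.
From dH/dt = 0: 0.00215·364 - 0.507 = 0.00978P*, so P* = 0.277/0.00978 = 28.3.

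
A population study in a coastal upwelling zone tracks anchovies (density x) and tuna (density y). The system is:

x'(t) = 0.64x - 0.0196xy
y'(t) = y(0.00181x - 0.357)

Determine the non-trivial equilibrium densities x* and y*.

x* ≈ 197, y* ≈ 32.7

Set dy/dt = 0 with y > 0: 0.00181x - 0.357 = 0, so x* = 0.357/0.00181 = 197.
Set dx/dt = 0 with x > 0: 0.64 - 0.0196y = 0, so y* = 0.64/0.0196 = 32.7.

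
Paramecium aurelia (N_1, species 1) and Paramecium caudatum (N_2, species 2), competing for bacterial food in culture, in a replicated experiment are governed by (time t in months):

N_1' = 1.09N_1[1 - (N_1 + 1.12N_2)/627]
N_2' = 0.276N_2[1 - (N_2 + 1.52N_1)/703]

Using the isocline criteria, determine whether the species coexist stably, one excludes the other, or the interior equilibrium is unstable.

Compare the nullcline intercepts: K1/α12 = 627/1.12 = 560 < K2 = 703; K2/α21 = 703/1.52 = 462 < K1 = 627.
Since both are reversed, neither can invade when rare; the interior point is a saddle.

unstable coexistence (outcome depends on initial conditions)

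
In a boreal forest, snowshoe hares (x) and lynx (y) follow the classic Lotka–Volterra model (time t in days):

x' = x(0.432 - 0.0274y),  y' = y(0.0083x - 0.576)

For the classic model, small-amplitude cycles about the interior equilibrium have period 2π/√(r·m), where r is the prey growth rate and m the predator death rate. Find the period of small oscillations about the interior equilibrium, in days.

T ≈ 12.6 days

Here r = 0.432 and m = 0.576, so r·m = 0.249.
ω = √0.249 = 0.499 per day, hence T = 2π/ω ≈ 12.6 days.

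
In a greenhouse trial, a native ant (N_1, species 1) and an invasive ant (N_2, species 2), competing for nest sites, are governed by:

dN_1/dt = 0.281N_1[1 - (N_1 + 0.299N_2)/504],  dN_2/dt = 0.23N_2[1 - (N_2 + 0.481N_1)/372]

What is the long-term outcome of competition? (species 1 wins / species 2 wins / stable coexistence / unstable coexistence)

Compare the nullcline intercepts: K1/α12 = 504/0.299 = 1690 > K2 = 372; K2/α21 = 372/0.481 = 773 > K1 = 504.
Since both inequalities hold, each species can invade when rare, so the interior equilibrium is stable.

stable coexistence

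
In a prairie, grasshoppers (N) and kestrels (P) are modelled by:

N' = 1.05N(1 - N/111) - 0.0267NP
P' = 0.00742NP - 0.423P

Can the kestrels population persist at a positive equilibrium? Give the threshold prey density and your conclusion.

Threshold N = 57; K > 57, so yes, the predator persists.

The predator equation gives dP/dt > 0 only when N > 0.423/0.00742 = 57.
Without the predator, N → K = 111. Since 111 > 57, the predator can invade and persist.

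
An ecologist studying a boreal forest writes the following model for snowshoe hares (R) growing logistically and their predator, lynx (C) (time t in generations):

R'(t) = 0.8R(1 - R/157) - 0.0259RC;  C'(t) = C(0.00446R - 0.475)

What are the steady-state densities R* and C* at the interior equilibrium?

From dC/dt = 0 with C > 0: 0.00446R* = 0.475, so R* = 107.
Substitute into dR/dt = 0: 0.8(1 - 107/157) = 0.0259C*.
The bracket is 0.322, giving C* = 0.257/0.0259 = 9.93.

R* ≈ 107, C* ≈ 9.93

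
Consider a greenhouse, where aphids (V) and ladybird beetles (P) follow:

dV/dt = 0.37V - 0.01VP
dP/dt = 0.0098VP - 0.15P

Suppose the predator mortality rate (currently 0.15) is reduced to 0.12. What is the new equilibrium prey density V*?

V* ≈ 12.2

At the interior fixed point, setting dP/dt = 0 with P > 0 fixes V* = (predator death rate)/(VP coefficient) — independent of the other coefficients.
With the change, V* = 0.12/0.0098 = 12.2; it falls from 15.3.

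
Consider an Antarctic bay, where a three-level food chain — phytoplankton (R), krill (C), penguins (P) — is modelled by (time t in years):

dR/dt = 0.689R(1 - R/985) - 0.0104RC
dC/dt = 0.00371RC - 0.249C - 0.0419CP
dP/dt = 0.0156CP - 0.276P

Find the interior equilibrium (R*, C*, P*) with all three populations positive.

From dP/dt = 0: 0.0156C* = 0.276, so C* = 17.7.
From dR/dt = 0: 0.689(1 - R*/985) = 0.0104·17.7, giving R* = 985·(1 - 0.267) = 722.
From dC/dt = 0: 0.00371·722 - 0.249 = 0.0419P*, so P* = 2.43/0.0419 = 58.

R* ≈ 722, C* ≈ 17.7, P* ≈ 58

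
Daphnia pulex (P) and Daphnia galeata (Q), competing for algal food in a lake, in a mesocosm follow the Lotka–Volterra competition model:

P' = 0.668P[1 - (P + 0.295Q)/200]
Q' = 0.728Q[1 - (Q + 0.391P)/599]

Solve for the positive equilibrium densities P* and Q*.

P* ≈ 26.3, Q* ≈ 589

Setting both brackets to zero gives the nullclines P + 0.295Q = 200 and 0.391P + Q = 599.
Substituting Q = 599 - 0.391P into the first: P(1 - 0.295·0.391) = 200 - 0.295·599.
So P* = 23.3/0.885 = 26.3, and then Q* = 599 - 0.391·26.3 = 589.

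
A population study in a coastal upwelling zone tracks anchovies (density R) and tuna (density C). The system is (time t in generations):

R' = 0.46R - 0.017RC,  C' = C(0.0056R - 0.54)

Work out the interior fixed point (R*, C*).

R* ≈ 96.4, C* ≈ 27.1

Set dC/dt = 0 with C > 0: 0.0056R - 0.54 = 0, so R* = 0.54/0.0056 = 96.4.
Set dR/dt = 0 with R > 0: 0.46 - 0.017C = 0, so C* = 0.46/0.017 = 27.1.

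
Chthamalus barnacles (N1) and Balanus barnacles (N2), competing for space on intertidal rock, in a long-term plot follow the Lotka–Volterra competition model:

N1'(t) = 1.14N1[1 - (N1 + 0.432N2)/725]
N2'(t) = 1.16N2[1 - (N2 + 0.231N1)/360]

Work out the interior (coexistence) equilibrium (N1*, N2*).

N1* ≈ 633, N2* ≈ 214

Setting both brackets to zero gives the nullclines N1 + 0.432N2 = 725 and 0.231N1 + N2 = 360.
Substituting N2 = 360 - 0.231N1 into the first: N1(1 - 0.432·0.231) = 725 - 0.432·360.
So N1* = 569/0.9 = 633, and then N2* = 360 - 0.231·633 = 214.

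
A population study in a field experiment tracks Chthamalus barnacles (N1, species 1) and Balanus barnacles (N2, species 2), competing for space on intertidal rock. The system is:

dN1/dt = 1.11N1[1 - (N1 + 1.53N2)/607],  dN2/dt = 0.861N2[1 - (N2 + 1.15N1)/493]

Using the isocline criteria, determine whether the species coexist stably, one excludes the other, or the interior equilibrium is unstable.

unstable coexistence (outcome depends on initial conditions)

Compare the nullcline intercepts: K1/α12 = 607/1.53 = 397 < K2 = 493; K2/α21 = 493/1.15 = 429 < K1 = 607.
Since both are reversed, neither can invade when rare; the interior point is a saddle.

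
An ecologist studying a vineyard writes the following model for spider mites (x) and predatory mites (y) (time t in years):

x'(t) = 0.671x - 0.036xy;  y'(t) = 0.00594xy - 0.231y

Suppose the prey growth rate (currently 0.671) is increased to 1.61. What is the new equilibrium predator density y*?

y* ≈ 44.7

At the interior fixed point, setting dx/dt = 0 with x > 0 fixes y* = (prey growth rate)/(xy coefficient) — independent of the other coefficients.
With the change, y* = 1.61/0.036 = 44.7; it rises from 18.6.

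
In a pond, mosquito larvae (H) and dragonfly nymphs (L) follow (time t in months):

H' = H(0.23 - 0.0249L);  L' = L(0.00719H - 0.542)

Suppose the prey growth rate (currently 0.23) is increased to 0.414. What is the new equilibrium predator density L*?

L* ≈ 16.6

At the interior fixed point, setting dH/dt = 0 with H > 0 fixes L* = (prey growth rate)/(HL coefficient) — independent of the other coefficients.
With the change, L* = 0.414/0.0249 = 16.6; it rises from 9.24.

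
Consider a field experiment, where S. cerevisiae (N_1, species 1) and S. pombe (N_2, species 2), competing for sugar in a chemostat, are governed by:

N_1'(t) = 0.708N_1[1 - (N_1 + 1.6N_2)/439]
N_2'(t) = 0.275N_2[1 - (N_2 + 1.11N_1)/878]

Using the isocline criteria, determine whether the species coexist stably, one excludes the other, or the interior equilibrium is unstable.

species 2 excludes species 1

Compare the nullcline intercepts: K1/α12 = 439/1.6 = 274 < K2 = 878; K2/α21 = 878/1.11 = 791 > K1 = 439.
Since the inequalities point opposite ways, species 2 can invade but species 1 cannot.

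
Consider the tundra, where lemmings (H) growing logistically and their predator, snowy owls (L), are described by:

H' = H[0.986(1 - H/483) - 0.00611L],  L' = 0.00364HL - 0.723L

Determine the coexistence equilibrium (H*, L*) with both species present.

H* ≈ 199, L* ≈ 95

From dL/dt = 0 with L > 0: 0.00364H* = 0.723, so H* = 199.
Substitute into dH/dt = 0: 0.986(1 - 199/483) = 0.00611L*.
The bracket is 0.589, giving L* = 0.581/0.00611 = 95.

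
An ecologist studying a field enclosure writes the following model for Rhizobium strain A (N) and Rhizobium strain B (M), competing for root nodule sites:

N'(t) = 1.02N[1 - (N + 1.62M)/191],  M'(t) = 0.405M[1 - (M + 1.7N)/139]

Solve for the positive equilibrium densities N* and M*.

Setting both brackets to zero gives the nullclines N + 1.62M = 191 and 1.7N + M = 139.
Substituting M = 139 - 1.7N into the first: N(1 - 1.62·1.7) = 191 - 1.62·139.
So N* = -34.2/-1.75 = 19.5, and then M* = 139 - 1.7·19.5 = 106.

N* ≈ 19.5, M* ≈ 106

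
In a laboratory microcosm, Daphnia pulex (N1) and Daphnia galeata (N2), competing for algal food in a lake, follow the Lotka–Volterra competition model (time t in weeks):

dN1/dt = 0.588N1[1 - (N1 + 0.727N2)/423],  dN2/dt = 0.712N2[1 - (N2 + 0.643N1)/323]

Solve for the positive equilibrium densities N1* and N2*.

N1* ≈ 353, N2* ≈ 95.8

Setting both brackets to zero gives the nullclines N1 + 0.727N2 = 423 and 0.643N1 + N2 = 323.
Substituting N2 = 323 - 0.643N1 into the first: N1(1 - 0.727·0.643) = 423 - 0.727·323.
So N1* = 188/0.533 = 353, and then N2* = 323 - 0.643·353 = 95.8.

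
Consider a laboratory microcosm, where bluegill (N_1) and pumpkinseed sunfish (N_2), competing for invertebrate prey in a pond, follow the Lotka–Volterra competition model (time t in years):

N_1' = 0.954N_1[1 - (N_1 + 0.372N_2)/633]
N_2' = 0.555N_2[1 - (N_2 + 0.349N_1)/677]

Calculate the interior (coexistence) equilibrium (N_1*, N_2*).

Setting both brackets to zero gives the nullclines N_1 + 0.372N_2 = 633 and 0.349N_1 + N_2 = 677.
Substituting N_2 = 677 - 0.349N_1 into the first: N_1(1 - 0.372·0.349) = 633 - 0.372·677.
So N_1* = 381/0.87 = 438, and then N_2* = 677 - 0.349·438 = 524.

N_1* ≈ 438, N_2* ≈ 524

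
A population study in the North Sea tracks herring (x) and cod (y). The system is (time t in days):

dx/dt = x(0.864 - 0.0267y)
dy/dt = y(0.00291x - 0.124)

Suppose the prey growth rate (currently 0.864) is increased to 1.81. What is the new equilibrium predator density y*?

y* ≈ 67.8

At the interior fixed point, setting dx/dt = 0 with x > 0 fixes y* = (prey growth rate)/(xy coefficient) — independent of the other coefficients.
With the change, y* = 1.81/0.0267 = 67.8; it rises from 32.4.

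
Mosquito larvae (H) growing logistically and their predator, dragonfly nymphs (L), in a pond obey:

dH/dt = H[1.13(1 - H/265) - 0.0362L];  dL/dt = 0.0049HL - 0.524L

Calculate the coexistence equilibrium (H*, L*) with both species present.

H* ≈ 107, L* ≈ 18.6

From dL/dt = 0 with L > 0: 0.0049H* = 0.524, so H* = 107.
Substitute into dH/dt = 0: 1.13(1 - 107/265) = 0.0362L*.
The bracket is 0.596, giving L* = 0.674/0.0362 = 18.6.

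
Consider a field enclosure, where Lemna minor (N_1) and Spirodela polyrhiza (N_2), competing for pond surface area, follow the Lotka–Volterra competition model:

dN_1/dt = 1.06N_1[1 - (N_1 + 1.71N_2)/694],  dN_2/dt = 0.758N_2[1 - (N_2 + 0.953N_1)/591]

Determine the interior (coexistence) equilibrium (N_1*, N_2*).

Setting both brackets to zero gives the nullclines N_1 + 1.71N_2 = 694 and 0.953N_1 + N_2 = 591.
Substituting N_2 = 591 - 0.953N_1 into the first: N_1(1 - 1.71·0.953) = 694 - 1.71·591.
So N_1* = -317/-0.63 = 503, and then N_2* = 591 - 0.953·503 = 112.

N_1* ≈ 503, N_2* ≈ 112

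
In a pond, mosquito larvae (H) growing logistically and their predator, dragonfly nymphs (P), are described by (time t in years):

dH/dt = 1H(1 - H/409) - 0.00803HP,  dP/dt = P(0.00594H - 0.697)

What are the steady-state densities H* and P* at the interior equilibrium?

From dP/dt = 0 with P > 0: 0.00594H* = 0.697, so H* = 117.
Substitute into dH/dt = 0: 1(1 - 117/409) = 0.00803P*.
The bracket is 0.713, giving P* = 0.713/0.00803 = 88.8.

H* ≈ 117, P* ≈ 88.8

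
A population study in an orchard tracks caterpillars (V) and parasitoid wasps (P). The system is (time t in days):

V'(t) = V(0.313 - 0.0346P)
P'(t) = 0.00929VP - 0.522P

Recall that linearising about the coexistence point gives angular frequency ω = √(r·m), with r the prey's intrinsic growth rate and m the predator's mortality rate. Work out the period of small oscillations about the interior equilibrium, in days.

Here r = 0.313 and m = 0.522, so r·m = 0.163.
ω = √0.163 = 0.404 per day, hence T = 2π/ω ≈ 15.5 days.

T ≈ 15.5 days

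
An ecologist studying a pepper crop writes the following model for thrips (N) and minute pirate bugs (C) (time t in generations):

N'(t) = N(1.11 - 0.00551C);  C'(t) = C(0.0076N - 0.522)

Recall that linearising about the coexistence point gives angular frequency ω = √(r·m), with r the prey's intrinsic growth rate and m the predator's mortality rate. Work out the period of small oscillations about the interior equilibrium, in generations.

Here r = 1.11 and m = 0.522, so r·m = 0.579.
ω = √0.579 = 0.761 per generation, hence T = 2π/ω ≈ 8.25 generations.

T ≈ 8.25 generations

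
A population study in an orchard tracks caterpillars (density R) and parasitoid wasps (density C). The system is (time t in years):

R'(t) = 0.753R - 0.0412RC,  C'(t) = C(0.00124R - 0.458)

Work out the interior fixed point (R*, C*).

R* ≈ 369, C* ≈ 18.3

Set dC/dt = 0 with C > 0: 0.00124R - 0.458 = 0, so R* = 0.458/0.00124 = 369.
Set dR/dt = 0 with R > 0: 0.753 - 0.0412C = 0, so C* = 0.753/0.0412 = 18.3.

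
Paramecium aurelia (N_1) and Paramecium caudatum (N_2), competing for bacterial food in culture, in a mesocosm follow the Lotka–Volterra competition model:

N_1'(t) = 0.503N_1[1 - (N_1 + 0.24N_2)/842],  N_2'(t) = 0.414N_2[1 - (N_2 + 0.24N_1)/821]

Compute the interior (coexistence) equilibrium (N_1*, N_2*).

Setting both brackets to zero gives the nullclines N_1 + 0.24N_2 = 842 and 0.24N_1 + N_2 = 821.
Substituting N_2 = 821 - 0.24N_1 into the first: N_1(1 - 0.24·0.24) = 842 - 0.24·821.
So N_1* = 645/0.942 = 684, and then N_2* = 821 - 0.24·684 = 657.

N_1* ≈ 684, N_2* ≈ 657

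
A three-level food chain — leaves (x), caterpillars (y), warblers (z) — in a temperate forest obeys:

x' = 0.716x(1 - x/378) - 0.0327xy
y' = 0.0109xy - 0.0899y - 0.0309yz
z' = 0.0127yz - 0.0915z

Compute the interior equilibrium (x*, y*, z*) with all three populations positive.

x* ≈ 254, y* ≈ 7.2, z* ≈ 86.6

From dz/dt = 0: 0.0127y* = 0.0915, so y* = 7.2.
From dx/dt = 0: 0.716(1 - x*/378) = 0.0327·7.2, giving x* = 378·(1 - 0.329) = 254.
From dy/dt = 0: 0.0109·254 - 0.0899 = 0.0309z*, so z* = 2.67/0.0309 = 86.6.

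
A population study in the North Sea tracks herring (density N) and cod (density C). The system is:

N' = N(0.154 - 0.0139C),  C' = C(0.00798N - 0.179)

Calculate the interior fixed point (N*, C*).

Set dC/dt = 0 with C > 0: 0.00798N - 0.179 = 0, so N* = 0.179/0.00798 = 22.4.
Set dN/dt = 0 with N > 0: 0.154 - 0.0139C = 0, so C* = 0.154/0.0139 = 11.1.

N* ≈ 22.4, C* ≈ 11.1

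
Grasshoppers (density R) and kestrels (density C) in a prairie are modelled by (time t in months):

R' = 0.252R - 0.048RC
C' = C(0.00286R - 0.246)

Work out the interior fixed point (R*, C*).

R* ≈ 86, C* ≈ 5.25

Set dC/dt = 0 with C > 0: 0.00286R - 0.246 = 0, so R* = 0.246/0.00286 = 86.
Set dR/dt = 0 with R > 0: 0.252 - 0.048C = 0, so C* = 0.252/0.048 = 5.25.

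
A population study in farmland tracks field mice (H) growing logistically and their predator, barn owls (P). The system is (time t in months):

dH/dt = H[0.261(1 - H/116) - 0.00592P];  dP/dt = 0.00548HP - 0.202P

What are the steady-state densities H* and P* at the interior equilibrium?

H* ≈ 36.9, P* ≈ 30.1

From dP/dt = 0 with P > 0: 0.00548H* = 0.202, so H* = 36.9.
Substitute into dH/dt = 0: 0.261(1 - 36.9/116) = 0.00592P*.
The bracket is 0.682, giving P* = 0.178/0.00592 = 30.1.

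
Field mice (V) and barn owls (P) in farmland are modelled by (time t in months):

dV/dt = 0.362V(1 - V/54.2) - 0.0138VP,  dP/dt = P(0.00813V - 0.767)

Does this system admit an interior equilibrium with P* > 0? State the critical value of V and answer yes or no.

The predator equation gives dP/dt > 0 only when V > 0.767/0.00813 = 94.3.
Without the predator, V → K = 54.2. Since 54.2 < 94.3, the predator cannot invade.

Threshold V = 94.3; K < 94.3, so no, the predator goes extinct.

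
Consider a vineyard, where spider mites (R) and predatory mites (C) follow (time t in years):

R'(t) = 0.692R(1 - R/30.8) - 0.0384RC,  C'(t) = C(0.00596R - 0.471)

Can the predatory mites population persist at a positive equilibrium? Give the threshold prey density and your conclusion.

The predator equation gives dC/dt > 0 only when R > 0.471/0.00596 = 79.
Without the predator, R → K = 30.8. Since 30.8 < 79, the predator cannot invade.

Threshold R = 79; K < 79, so no, the predator goes extinct.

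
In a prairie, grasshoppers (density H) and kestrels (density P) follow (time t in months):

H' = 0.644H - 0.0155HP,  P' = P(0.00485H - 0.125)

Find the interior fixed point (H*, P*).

Set dP/dt = 0 with P > 0: 0.00485H - 0.125 = 0, so H* = 0.125/0.00485 = 25.8.
Set dH/dt = 0 with H > 0: 0.644 - 0.0155P = 0, so P* = 0.644/0.0155 = 41.5.

H* ≈ 25.8, P* ≈ 41.5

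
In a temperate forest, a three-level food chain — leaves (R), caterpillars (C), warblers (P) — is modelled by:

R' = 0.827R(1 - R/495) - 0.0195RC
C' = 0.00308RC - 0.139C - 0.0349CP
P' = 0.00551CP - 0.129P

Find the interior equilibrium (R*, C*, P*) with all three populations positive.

From dP/dt = 0: 0.00551C* = 0.129, so C* = 23.4.
From dR/dt = 0: 0.827(1 - R*/495) = 0.0195·23.4, giving R* = 495·(1 - 0.552) = 222.
From dC/dt = 0: 0.00308·222 - 0.139 = 0.0349P*, so P* = 0.544/0.0349 = 15.6.

R* ≈ 222, C* ≈ 23.4, P* ≈ 15.6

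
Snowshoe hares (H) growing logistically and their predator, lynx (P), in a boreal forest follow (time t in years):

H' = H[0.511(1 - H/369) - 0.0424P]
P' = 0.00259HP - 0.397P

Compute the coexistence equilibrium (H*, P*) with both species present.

H* ≈ 153, P* ≈ 7.05

From dP/dt = 0 with P > 0: 0.00259H* = 0.397, so H* = 153.
Substitute into dH/dt = 0: 0.511(1 - 153/369) = 0.0424P*.
The bracket is 0.585, giving P* = 0.299/0.0424 = 7.05.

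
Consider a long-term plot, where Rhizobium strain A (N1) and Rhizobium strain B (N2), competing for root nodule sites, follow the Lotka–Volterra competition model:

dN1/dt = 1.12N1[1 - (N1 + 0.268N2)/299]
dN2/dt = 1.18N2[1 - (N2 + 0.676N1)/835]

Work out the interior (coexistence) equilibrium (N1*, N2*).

Setting both brackets to zero gives the nullclines N1 + 0.268N2 = 299 and 0.676N1 + N2 = 835.
Substituting N2 = 835 - 0.676N1 into the first: N1(1 - 0.268·0.676) = 299 - 0.268·835.
So N1* = 75.2/0.819 = 91.9, and then N2* = 835 - 0.676·91.9 = 773.

N1* ≈ 91.9, N2* ≈ 773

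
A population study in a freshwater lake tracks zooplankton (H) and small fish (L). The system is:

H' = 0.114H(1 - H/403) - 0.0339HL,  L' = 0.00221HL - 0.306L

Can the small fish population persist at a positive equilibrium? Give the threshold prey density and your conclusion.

Threshold H = 138; K > 138, so yes, the predator persists.

The predator equation gives dL/dt > 0 only when H > 0.306/0.00221 = 138.
Without the predator, H → K = 403. Since 403 > 138, the predator can invade and persist.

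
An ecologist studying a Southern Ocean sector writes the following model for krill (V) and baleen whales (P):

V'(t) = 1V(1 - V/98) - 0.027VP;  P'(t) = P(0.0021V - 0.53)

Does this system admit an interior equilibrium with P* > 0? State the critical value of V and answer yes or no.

The predator equation gives dP/dt > 0 only when V > 0.53/0.0021 = 252.
Without the predator, V → K = 98. Since 98 < 252, the predator cannot invade.

Threshold V = 252; K < 252, so no, the predator goes extinct.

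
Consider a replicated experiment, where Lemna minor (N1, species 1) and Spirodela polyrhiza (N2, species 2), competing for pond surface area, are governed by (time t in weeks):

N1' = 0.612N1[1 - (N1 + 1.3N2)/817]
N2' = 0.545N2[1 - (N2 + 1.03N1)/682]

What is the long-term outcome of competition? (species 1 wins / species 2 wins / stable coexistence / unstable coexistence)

unstable coexistence (outcome depends on initial conditions)

Compare the nullcline intercepts: K1/α12 = 817/1.3 = 628 < K2 = 682; K2/α21 = 682/1.03 = 662 < K1 = 817.
Since both are reversed, neither can invade when rare; the interior point is a saddle.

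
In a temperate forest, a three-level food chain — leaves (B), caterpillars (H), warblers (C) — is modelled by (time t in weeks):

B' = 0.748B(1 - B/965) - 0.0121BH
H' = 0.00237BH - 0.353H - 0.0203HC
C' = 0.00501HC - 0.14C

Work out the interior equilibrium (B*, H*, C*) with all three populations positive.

From dC/dt = 0: 0.00501H* = 0.14, so H* = 27.9.
From dB/dt = 0: 0.748(1 - B*/965) = 0.0121·27.9, giving B* = 965·(1 - 0.452) = 529.
From dH/dt = 0: 0.00237·529 - 0.353 = 0.0203C*, so C* = 0.9/0.0203 = 44.3.

B* ≈ 529, H* ≈ 27.9, C* ≈ 44.3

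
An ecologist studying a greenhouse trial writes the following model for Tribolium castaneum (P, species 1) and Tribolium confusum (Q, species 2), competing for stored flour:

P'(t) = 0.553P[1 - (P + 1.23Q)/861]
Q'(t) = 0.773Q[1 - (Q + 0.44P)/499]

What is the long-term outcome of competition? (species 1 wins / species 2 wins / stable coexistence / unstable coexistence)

Compare the nullcline intercepts: K1/α12 = 861/1.23 = 700 > K2 = 499; K2/α21 = 499/0.44 = 1130 > K1 = 861.
Since both inequalities hold, each species can invade when rare, so the interior equilibrium is stable.

stable coexistence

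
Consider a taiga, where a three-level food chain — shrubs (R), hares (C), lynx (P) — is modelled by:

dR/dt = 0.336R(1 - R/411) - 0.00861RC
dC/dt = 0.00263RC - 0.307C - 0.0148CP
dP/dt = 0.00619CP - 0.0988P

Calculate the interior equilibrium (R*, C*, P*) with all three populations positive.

From dP/dt = 0: 0.00619C* = 0.0988, so C* = 16.
From dR/dt = 0: 0.336(1 - R*/411) = 0.00861·16, giving R* = 411·(1 - 0.409) = 243.
From dC/dt = 0: 0.00263·243 - 0.307 = 0.0148P*, so P* = 0.332/0.0148 = 22.4.

R* ≈ 243, C* ≈ 16, P* ≈ 22.4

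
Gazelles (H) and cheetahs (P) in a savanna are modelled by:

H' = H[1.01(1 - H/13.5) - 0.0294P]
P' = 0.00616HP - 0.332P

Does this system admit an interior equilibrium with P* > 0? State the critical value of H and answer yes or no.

Threshold H = 53.9; K < 53.9, so no, the predator goes extinct.

The predator equation gives dP/dt > 0 only when H > 0.332/0.00616 = 53.9.
Without the predator, H → K = 13.5. Since 13.5 < 53.9, the predator cannot invade.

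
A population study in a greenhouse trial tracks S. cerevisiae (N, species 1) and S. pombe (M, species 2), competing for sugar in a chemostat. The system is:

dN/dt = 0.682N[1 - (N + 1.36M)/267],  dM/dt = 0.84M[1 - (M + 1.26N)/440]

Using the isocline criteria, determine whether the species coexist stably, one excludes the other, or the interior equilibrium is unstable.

Compare the nullcline intercepts: K1/α12 = 267/1.36 = 196 < K2 = 440; K2/α21 = 440/1.26 = 349 > K1 = 267.
Since the inequalities point opposite ways, species 2 can invade but species 1 cannot.

species 2 excludes species 1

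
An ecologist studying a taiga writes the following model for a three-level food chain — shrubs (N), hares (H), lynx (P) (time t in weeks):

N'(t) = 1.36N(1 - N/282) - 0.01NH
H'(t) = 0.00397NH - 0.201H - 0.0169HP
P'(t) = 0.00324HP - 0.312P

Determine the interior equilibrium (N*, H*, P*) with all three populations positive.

N* ≈ 82.3, H* ≈ 96.3, P* ≈ 7.45

From dP/dt = 0: 0.00324H* = 0.312, so H* = 96.3.
From dN/dt = 0: 1.36(1 - N*/282) = 0.01·96.3, giving N* = 282·(1 - 0.708) = 82.3.
From dH/dt = 0: 0.00397·82.3 - 0.201 = 0.0169P*, so P* = 0.126/0.0169 = 7.45.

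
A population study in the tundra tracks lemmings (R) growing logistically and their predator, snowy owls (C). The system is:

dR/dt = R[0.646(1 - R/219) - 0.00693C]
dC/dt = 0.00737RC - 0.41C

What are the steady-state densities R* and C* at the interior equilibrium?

From dC/dt = 0 with C > 0: 0.00737R* = 0.41, so R* = 55.6.
Substitute into dR/dt = 0: 0.646(1 - 55.6/219) = 0.00693C*.
The bracket is 0.746, giving C* = 0.482/0.00693 = 69.5.

R* ≈ 55.6, C* ≈ 69.5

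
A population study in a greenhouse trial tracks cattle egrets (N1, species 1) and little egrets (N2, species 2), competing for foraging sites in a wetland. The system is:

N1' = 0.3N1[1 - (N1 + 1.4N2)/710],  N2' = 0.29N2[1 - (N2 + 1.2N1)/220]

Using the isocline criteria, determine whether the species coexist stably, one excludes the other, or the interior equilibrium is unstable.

species 1 excludes species 2

Compare the nullcline intercepts: K1/α12 = 710/1.4 = 507 > K2 = 220; K2/α21 = 220/1.2 = 183 < K1 = 710.
Since the inequalities point opposite ways, species 1 can invade but species 2 cannot.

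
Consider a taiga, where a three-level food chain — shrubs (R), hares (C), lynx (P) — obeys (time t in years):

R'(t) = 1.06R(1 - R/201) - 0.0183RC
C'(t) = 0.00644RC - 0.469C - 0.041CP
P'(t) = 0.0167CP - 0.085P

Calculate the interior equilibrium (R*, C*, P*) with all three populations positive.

R* ≈ 183, C* ≈ 5.09, P* ≈ 17.4

From dP/dt = 0: 0.0167C* = 0.085, so C* = 5.09.
From dR/dt = 0: 1.06(1 - R*/201) = 0.0183·5.09, giving R* = 201·(1 - 0.0879) = 183.
From dC/dt = 0: 0.00644·183 - 0.469 = 0.041P*, so P* = 0.712/0.041 = 17.4.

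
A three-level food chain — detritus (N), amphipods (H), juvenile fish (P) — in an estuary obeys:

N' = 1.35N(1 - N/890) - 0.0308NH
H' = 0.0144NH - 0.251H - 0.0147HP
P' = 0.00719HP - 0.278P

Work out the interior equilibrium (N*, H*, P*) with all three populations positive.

N* ≈ 105, H* ≈ 38.7, P* ≈ 85.7

From dP/dt = 0: 0.00719H* = 0.278, so H* = 38.7.
From dN/dt = 0: 1.35(1 - N*/890) = 0.0308·38.7, giving N* = 890·(1 - 0.882) = 105.
From dH/dt = 0: 0.0144·105 - 0.251 = 0.0147P*, so P* = 1.26/0.0147 = 85.7.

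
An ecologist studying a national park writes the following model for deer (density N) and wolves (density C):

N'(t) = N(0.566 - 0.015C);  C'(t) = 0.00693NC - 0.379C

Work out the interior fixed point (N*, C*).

Set dC/dt = 0 with C > 0: 0.00693N - 0.379 = 0, so N* = 0.379/0.00693 = 54.7.
Set dN/dt = 0 with N > 0: 0.566 - 0.015C = 0, so C* = 0.566/0.015 = 37.7.

N* ≈ 54.7, C* ≈ 37.7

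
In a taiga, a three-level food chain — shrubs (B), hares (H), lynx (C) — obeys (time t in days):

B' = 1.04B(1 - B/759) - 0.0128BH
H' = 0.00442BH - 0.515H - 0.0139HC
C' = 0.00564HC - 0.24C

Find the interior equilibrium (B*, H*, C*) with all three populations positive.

From dC/dt = 0: 0.00564H* = 0.24, so H* = 42.6.
From dB/dt = 0: 1.04(1 - B*/759) = 0.0128·42.6, giving B* = 759·(1 - 0.524) = 361.
From dH/dt = 0: 0.00442·361 - 0.515 = 0.0139C*, so C* = 1.08/0.0139 = 77.9.

B* ≈ 361, H* ≈ 42.6, C* ≈ 77.9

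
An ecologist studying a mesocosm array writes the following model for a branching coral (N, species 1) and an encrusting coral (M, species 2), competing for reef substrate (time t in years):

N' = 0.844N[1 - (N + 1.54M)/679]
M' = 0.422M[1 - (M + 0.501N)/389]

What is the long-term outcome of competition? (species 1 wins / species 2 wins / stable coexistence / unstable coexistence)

stable coexistence

Compare the nullcline intercepts: K1/α12 = 679/1.54 = 441 > K2 = 389; K2/α21 = 389/0.501 = 776 > K1 = 679.
Since both inequalities hold, each species can invade when rare, so the interior equilibrium is stable.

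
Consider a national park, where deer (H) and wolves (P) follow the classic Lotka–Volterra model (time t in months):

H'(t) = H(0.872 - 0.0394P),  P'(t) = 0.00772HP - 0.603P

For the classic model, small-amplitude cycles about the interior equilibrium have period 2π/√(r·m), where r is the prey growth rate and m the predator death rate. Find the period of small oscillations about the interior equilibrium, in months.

Here r = 0.872 and m = 0.603, so r·m = 0.526.
ω = √0.526 = 0.725 per month, hence T = 2π/ω ≈ 8.66 months.

T ≈ 8.66 months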